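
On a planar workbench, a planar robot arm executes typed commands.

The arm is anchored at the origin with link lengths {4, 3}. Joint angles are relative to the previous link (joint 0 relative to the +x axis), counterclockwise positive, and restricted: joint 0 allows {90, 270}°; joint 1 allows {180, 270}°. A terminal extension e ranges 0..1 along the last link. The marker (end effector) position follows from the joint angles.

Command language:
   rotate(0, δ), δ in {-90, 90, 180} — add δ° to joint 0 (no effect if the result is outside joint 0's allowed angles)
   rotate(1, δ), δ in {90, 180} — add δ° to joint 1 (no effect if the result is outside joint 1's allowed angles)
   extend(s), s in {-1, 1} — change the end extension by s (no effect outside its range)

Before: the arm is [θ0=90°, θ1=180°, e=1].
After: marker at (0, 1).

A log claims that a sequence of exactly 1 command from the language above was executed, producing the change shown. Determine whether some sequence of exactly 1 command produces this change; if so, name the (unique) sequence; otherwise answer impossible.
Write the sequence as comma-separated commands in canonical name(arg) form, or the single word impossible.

initial: [θ0=90°, θ1=180°, e=1]
[1] after extend(-1): [θ0=90°, θ1=180°, e=0]
uniquely the one of 7 1-step routes that fits.

extend(-1)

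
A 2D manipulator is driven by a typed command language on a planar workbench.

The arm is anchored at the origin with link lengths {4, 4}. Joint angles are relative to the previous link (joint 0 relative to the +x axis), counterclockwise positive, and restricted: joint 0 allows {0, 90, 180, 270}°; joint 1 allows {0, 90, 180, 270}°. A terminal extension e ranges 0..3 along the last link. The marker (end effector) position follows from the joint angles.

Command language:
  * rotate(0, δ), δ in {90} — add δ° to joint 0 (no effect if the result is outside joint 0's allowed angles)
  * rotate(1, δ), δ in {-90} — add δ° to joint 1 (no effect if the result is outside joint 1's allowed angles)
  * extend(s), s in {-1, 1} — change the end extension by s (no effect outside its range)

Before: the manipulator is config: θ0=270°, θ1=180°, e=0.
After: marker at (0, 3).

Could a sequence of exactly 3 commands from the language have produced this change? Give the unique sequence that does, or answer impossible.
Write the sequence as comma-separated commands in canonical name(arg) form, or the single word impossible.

extend(1), extend(1), extend(1)

start: config: θ0=270°, θ1=180°, e=0
1. extend(1) → config: θ0=270°, θ1=180°, e=1
2. extend(1) → config: θ0=270°, θ1=180°, e=2
3. extend(1) → config: θ0=270°, θ1=180°, e=3
all 64 alternatives checked — unique.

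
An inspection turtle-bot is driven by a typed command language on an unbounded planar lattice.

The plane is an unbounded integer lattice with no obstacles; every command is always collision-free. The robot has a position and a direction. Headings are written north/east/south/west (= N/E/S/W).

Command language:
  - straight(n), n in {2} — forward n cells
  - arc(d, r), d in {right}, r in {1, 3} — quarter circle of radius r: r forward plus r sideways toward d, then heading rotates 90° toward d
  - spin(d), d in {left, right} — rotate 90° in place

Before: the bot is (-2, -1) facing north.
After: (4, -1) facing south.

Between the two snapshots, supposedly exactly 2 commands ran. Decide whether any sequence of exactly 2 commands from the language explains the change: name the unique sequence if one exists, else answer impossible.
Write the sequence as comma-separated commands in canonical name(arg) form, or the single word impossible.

arc(right, 3), arc(right, 3)

key: cell and facing (now S) both changed — the 2 commands mix motion and turning
start: (-2, -1) facing north
[1] after arc(right, 3): (1, 2) facing east
[2] after arc(right, 3): (4, -1) facing south
no other 2-command option fits: unique.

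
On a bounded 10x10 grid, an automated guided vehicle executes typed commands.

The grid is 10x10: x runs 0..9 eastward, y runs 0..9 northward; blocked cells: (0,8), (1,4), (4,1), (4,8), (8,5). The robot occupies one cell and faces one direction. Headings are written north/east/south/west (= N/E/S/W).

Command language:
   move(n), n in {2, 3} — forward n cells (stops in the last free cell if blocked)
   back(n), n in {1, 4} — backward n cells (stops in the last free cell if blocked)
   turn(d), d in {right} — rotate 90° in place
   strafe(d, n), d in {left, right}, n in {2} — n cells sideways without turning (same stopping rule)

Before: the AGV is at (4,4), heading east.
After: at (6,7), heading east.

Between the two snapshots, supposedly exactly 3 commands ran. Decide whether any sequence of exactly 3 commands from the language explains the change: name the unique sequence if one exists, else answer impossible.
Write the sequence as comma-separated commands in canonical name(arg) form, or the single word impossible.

key: running move(2) before strafe(left, 2) would end elsewhere — order is forced
initial: at (4,4), heading east
t=1 strafe(left, 2) ⇒ at (4,6), heading east
t=2 strafe(left, 2) ⇒ at (4,7), heading east
t=3 move(2) ⇒ at (6,7), heading east
no rival 3-sequence matches.

strafe(left, 2), strafe(left, 2), move(2)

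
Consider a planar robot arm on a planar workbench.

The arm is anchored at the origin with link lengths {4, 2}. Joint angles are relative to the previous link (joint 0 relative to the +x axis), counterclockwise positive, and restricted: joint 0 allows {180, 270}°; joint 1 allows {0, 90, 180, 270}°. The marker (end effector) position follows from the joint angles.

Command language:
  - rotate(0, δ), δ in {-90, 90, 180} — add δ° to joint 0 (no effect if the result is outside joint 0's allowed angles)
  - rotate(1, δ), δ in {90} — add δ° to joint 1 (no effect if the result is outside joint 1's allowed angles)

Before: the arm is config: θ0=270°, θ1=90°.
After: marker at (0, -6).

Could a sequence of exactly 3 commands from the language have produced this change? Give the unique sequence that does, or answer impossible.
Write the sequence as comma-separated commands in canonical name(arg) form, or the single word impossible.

rotate(1, 90), rotate(1, 90), rotate(1, 90)

initial: config: θ0=270°, θ1=90°
step 1 (rotate(1, 90)): config: θ0=270°, θ1=180°
step 2 (rotate(1, 90)): config: θ0=270°, θ1=270°
step 3 (rotate(1, 90)): config: θ0=270°, θ1=0°
all 64 alternatives checked — unique.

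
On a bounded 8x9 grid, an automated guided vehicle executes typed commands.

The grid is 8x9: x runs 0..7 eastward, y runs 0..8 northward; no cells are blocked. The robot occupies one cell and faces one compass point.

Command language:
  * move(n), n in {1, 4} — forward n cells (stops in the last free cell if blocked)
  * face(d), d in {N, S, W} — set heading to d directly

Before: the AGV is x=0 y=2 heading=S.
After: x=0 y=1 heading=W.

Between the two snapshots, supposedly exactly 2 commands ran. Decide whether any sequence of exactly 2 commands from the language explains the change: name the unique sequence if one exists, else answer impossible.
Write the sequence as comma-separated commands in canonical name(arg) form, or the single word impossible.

move(1), face(W)

key: running face(W) before move(1) would end elsewhere — order is forced
initial: x=0 y=2 heading=S
[1] after move(1): x=0 y=1 heading=S
[2] after face(W): x=0 y=1 heading=W
no rival 2-sequence matches.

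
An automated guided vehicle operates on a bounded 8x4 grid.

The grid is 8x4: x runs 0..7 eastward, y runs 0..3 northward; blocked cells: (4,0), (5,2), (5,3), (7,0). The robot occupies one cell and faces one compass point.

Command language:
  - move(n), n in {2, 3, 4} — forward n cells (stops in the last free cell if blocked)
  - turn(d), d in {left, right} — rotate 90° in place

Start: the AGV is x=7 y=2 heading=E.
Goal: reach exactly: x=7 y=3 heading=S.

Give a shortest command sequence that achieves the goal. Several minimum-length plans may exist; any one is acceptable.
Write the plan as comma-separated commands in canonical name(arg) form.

begin: x=7 y=2 heading=E
step 1 (turn(left)): x=7 y=2 heading=N
step 2 (move(3)): x=7 y=3 heading=N
step 3 (turn(right)): x=7 y=3 heading=E
step 4 (turn(right)): x=7 y=3 heading=S
minimal: 4 command(s), checked below 4.

turn(left), move(3), turn(right), turn(right)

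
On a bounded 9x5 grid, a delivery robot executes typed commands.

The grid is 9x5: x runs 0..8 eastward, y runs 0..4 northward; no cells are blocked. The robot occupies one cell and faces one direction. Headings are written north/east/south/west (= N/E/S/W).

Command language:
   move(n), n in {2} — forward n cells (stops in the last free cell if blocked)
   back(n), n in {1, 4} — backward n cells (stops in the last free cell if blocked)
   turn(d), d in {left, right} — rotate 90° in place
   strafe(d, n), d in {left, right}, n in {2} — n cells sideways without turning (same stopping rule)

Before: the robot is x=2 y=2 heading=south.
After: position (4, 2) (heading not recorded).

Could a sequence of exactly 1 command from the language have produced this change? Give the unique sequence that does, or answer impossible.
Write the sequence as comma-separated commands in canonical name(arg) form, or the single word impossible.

strafe(left, 2)

initial: x=2 y=2 heading=south
1. strafe(left, 2) → x=4 y=2 heading=south
no other 1-command option fits: unique.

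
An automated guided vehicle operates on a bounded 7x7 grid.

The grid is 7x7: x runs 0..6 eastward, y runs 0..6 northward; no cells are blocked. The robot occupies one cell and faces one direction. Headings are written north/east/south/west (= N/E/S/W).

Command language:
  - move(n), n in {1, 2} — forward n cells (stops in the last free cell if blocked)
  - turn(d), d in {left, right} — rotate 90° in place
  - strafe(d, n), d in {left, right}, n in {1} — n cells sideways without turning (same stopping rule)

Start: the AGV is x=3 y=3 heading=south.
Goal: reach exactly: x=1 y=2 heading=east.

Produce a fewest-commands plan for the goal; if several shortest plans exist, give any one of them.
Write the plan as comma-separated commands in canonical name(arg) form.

start: x=3 y=3 heading=south
1. strafe(right, 1) → x=2 y=3 heading=south
2. strafe(right, 1) → x=1 y=3 heading=south
3. move(1) → x=1 y=2 heading=south
4. turn(left) → x=1 y=2 heading=east
nothing shorter than 4 reaches the goal.

strafe(right, 1), strafe(right, 1), move(1), turn(left)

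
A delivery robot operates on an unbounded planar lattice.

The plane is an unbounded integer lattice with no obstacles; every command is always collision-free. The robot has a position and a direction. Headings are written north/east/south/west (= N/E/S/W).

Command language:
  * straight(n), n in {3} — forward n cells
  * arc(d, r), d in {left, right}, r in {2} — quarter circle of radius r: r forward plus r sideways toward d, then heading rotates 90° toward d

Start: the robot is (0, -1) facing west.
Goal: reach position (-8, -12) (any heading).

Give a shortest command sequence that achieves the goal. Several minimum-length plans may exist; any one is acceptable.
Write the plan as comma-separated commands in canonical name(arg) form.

arc(left, 2), straight(3), arc(right, 2), arc(left, 2), arc(right, 2)

from: (0, -1) facing west
step 1 (arc(left, 2)): (-2, -3) facing south
step 2 (straight(3)): (-2, -6) facing south
step 3 (arc(right, 2)): (-4, -8) facing west
step 4 (arc(left, 2)): (-6, -10) facing south
step 5 (arc(right, 2)): (-8, -12) facing west
minimal: 5 command(s), checked below 5.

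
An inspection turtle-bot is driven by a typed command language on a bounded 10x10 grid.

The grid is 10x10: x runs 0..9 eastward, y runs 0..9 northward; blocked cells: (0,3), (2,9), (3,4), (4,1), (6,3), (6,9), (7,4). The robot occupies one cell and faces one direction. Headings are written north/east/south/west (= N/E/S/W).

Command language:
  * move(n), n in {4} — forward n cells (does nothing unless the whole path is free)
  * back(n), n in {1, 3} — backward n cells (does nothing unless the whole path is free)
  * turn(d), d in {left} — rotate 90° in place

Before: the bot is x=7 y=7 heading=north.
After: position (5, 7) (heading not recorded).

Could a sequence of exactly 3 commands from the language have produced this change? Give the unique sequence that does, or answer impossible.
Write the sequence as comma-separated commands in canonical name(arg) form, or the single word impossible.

impossible

checked all 3-command options: none fits.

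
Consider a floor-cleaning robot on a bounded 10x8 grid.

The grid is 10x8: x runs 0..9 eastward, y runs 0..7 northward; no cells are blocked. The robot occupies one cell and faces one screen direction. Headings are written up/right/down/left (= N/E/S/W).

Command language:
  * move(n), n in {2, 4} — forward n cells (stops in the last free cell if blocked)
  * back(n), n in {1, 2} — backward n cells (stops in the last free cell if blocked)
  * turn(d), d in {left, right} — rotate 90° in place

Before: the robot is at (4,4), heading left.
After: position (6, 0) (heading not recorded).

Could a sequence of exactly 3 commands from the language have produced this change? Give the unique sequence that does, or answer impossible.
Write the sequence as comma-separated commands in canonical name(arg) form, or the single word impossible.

back(2), turn(left), move(4)

key: order matters: swapping back(2) and move(4) lands elsewhere
begin: at (4,4), heading left
[1] after back(2): at (6,4), heading left
[2] after turn(left): at (6,4), heading down
[3] after move(4): at (6,0), heading down
all 216 alternatives checked — unique.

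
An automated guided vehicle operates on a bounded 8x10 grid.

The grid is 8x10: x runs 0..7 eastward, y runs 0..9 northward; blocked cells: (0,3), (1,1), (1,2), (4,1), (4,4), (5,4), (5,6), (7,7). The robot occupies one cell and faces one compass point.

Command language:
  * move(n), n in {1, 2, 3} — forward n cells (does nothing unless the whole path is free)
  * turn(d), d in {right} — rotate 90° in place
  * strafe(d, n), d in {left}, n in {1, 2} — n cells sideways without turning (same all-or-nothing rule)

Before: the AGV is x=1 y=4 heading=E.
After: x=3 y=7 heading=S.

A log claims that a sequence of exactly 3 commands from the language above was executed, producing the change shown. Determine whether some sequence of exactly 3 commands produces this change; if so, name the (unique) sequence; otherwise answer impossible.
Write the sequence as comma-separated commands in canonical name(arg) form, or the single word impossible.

every 3-command combo misses the target.

impossible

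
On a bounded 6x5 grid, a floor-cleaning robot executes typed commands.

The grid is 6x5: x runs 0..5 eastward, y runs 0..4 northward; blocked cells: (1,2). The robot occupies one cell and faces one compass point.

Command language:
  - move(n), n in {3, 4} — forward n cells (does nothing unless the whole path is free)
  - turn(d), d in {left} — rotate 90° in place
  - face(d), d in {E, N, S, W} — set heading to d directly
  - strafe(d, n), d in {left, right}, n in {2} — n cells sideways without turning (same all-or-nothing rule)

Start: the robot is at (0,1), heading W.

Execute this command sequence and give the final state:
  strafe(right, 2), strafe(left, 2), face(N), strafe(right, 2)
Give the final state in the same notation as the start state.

start: at (0,1), heading W
t=1 strafe(right, 2) ⇒ at (0,3), heading W
t=2 strafe(left, 2) ⇒ at (0,1), heading W
t=3 face(N) ⇒ at (0,1), heading N
t=4 strafe(right, 2) ⇒ at (2,1), heading N

at (2,1), heading N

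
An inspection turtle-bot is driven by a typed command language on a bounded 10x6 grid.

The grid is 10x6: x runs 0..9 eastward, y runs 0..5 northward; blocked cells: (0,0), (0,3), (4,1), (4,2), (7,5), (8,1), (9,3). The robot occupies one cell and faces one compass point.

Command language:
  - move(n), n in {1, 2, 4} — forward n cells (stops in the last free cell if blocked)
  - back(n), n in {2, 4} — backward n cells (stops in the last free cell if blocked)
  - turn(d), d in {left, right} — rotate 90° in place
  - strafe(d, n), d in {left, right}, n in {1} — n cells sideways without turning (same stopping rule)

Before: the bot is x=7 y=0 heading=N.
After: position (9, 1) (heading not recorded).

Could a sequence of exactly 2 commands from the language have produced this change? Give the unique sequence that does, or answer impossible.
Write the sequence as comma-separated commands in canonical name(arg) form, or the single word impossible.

no 2-step route produces this change.

impossible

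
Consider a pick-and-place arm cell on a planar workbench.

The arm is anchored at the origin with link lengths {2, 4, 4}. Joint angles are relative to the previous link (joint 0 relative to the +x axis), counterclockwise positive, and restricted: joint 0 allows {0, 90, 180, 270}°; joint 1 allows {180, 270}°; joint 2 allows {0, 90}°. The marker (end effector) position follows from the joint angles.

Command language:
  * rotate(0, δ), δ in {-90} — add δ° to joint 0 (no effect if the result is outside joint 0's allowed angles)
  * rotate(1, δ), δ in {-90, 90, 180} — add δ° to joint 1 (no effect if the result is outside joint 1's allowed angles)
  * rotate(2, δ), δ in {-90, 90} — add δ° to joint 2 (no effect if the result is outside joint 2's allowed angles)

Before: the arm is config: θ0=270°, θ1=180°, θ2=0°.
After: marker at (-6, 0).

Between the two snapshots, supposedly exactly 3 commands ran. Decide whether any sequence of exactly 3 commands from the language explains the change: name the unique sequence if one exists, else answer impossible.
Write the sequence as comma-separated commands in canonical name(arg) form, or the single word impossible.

rotate(0, -90), rotate(0, -90), rotate(0, -90)

t0: config: θ0=270°, θ1=180°, θ2=0°
step 1 (rotate(0, -90)): config: θ0=180°, θ1=180°, θ2=0°
step 2 (rotate(0, -90)): config: θ0=90°, θ1=180°, θ2=0°
step 3 (rotate(0, -90)): config: θ0=0°, θ1=180°, θ2=0°
no other 3-command option fits: unique.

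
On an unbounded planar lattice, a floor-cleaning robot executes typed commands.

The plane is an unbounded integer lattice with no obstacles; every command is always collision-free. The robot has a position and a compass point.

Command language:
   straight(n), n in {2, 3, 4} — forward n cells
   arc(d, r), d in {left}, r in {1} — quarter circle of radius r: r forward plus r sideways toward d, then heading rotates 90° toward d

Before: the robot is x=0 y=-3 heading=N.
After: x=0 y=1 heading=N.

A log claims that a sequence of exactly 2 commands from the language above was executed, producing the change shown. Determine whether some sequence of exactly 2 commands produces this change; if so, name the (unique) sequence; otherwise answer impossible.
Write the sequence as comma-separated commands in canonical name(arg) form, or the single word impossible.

key: heading stays N — no command in the sequence turns
start: x=0 y=-3 heading=N
1. straight(2) → x=0 y=-1 heading=N
2. straight(2) → x=0 y=1 heading=N
uniquely the one of 16 2-step routes that fits.

straight(2), straight(2)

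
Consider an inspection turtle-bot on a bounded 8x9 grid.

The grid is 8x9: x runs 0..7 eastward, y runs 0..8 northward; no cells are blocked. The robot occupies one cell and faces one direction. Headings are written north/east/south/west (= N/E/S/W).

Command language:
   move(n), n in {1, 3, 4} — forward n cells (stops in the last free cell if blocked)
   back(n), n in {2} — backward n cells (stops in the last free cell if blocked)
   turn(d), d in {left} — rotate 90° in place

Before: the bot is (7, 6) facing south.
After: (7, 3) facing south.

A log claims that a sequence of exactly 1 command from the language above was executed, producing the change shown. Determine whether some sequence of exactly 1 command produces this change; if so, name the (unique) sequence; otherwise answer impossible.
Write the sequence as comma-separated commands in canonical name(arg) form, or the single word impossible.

move(3)

key: still facing S — the one step turns nothing
initial: (7, 6) facing south
step 1 (move(3)): (7, 3) facing south
uniquely the one of 5 1-step routes that fits.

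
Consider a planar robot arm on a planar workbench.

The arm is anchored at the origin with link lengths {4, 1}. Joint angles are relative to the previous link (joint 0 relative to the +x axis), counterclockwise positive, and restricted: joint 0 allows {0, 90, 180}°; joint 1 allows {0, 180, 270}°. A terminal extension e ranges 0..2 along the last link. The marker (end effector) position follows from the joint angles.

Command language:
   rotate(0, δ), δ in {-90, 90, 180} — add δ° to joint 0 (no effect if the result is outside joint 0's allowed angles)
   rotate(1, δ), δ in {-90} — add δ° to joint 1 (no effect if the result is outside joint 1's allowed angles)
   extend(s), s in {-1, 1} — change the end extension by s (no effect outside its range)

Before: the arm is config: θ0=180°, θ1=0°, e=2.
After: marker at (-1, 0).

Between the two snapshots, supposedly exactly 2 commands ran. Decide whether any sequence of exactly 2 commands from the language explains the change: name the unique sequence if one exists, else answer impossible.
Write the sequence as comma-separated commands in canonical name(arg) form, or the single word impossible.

rotate(1, -90), rotate(1, -90)

t0: config: θ0=180°, θ1=0°, e=2
1. rotate(1, -90) → config: θ0=180°, θ1=270°, e=2
2. rotate(1, -90) → config: θ0=180°, θ1=180°, e=2
no other 2-command option fits: unique.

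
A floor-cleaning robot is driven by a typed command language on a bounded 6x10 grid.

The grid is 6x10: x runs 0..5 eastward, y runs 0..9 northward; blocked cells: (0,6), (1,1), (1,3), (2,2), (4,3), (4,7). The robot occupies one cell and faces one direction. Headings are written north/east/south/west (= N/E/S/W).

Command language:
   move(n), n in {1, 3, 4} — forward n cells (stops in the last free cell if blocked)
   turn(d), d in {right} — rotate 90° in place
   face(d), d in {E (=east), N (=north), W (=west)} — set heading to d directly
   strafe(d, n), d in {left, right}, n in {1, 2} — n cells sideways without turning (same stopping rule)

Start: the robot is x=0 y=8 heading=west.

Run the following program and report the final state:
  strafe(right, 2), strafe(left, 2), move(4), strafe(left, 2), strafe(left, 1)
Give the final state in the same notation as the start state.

from: x=0 y=8 heading=west
[1] after strafe(right, 2): x=0 y=9 heading=west
[2] after strafe(left, 2): x=0 y=7 heading=west
[3] after move(4): x=0 y=7 heading=west
[4] after strafe(left, 2): x=0 y=7 heading=west
[5] after strafe(left, 1): x=0 y=7 heading=west

x=0 y=7 heading=west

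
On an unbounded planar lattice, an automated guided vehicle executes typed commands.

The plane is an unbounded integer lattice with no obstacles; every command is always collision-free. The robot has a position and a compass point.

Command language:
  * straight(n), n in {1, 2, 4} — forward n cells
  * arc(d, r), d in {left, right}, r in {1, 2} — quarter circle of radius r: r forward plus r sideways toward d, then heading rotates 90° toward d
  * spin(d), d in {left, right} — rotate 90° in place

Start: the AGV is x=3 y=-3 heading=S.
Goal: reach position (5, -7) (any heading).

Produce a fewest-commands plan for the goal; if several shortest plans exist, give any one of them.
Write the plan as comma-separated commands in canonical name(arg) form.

start: x=3 y=-3 heading=S
1. straight(2) → x=3 y=-5 heading=S
2. arc(left, 2) → x=5 y=-7 heading=E
no 1-step plan works, so 2 is optimal.

straight(2), arc(left, 2)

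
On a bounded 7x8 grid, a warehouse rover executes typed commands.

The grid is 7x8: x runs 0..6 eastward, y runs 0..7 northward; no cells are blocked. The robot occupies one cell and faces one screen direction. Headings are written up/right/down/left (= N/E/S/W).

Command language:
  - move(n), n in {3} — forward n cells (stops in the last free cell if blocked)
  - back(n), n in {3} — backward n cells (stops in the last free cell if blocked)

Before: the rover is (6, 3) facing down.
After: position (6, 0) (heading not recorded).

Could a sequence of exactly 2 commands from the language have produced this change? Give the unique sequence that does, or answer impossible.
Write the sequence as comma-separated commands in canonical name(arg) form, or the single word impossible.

move(3), move(3)

key: the second move(3) runs into the grid edge before its full distance
from: (6, 3) facing down
t=1 move(3) ⇒ (6, 0) facing down
t=2 move(3) ⇒ (6, 0) facing down
no other 2-command option fits: unique.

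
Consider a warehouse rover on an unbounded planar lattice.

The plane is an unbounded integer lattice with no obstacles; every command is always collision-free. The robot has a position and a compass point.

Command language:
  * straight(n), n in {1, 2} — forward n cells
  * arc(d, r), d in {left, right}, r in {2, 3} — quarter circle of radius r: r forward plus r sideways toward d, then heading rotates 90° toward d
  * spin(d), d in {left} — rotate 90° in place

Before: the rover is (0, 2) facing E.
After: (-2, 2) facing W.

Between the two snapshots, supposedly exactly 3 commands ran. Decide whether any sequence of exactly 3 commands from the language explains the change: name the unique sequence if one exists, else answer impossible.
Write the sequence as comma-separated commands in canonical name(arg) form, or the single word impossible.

spin(left), spin(left), straight(2)

key: running straight(2) before spin(left) would end elsewhere — order is forced
start: (0, 2) facing E
t=1 spin(left) ⇒ (0, 2) facing N
t=2 spin(left) ⇒ (0, 2) facing W
t=3 straight(2) ⇒ (-2, 2) facing W
no rival 3-sequence matches.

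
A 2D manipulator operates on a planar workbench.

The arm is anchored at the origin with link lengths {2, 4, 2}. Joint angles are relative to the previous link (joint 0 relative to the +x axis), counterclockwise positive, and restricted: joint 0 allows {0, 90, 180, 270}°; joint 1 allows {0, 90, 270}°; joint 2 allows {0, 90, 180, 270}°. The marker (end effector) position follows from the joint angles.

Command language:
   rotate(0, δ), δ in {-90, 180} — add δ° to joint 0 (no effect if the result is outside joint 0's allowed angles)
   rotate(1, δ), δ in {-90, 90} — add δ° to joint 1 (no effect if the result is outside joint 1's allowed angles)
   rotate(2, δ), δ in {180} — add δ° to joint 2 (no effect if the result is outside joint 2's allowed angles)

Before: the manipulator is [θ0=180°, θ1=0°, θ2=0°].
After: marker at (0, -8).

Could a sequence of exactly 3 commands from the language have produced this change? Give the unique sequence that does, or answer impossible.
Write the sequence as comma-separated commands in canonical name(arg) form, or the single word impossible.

begin: [θ0=180°, θ1=0°, θ2=0°]
1. rotate(0, -90) → [θ0=90°, θ1=0°, θ2=0°]
2. rotate(0, -90) → [θ0=0°, θ1=0°, θ2=0°]
3. rotate(0, -90) → [θ0=270°, θ1=0°, θ2=0°]
no rival 3-sequence matches.

rotate(0, -90), rotate(0, -90), rotate(0, -90)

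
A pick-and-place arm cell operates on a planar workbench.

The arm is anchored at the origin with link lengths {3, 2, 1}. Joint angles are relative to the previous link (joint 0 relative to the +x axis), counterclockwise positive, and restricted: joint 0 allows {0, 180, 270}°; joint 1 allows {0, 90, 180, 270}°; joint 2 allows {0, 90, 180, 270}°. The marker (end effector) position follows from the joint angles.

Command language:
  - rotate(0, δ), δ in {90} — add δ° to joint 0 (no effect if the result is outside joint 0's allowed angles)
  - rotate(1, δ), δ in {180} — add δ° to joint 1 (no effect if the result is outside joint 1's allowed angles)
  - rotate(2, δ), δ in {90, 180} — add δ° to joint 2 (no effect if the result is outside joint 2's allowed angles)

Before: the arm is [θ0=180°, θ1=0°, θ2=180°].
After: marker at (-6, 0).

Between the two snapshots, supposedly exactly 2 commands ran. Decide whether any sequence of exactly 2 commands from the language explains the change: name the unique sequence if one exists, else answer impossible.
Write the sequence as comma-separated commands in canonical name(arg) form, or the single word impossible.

rotate(2, 90), rotate(2, 90)

initial: [θ0=180°, θ1=0°, θ2=180°]
step 1 (rotate(2, 90)): [θ0=180°, θ1=0°, θ2=270°]
step 2 (rotate(2, 90)): [θ0=180°, θ1=0°, θ2=0°]
all 16 alternatives checked — unique.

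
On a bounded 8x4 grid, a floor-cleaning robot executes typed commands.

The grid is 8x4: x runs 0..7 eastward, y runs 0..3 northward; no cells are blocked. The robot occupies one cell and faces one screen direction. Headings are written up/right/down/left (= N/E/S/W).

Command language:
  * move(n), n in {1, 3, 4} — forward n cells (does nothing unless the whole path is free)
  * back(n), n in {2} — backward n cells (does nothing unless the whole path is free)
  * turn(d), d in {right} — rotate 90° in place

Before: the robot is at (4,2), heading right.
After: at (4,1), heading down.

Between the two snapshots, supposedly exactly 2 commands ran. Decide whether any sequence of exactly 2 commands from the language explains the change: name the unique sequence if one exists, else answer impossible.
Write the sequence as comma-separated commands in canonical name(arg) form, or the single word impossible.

turn(right), move(1)

key: cell and facing (now S) both changed — the 2 commands mix motion and turning
t0: at (4,2), heading right
step 1 (turn(right)): at (4,2), heading down
step 2 (move(1)): at (4,1), heading down
no other 2-command option fits: unique.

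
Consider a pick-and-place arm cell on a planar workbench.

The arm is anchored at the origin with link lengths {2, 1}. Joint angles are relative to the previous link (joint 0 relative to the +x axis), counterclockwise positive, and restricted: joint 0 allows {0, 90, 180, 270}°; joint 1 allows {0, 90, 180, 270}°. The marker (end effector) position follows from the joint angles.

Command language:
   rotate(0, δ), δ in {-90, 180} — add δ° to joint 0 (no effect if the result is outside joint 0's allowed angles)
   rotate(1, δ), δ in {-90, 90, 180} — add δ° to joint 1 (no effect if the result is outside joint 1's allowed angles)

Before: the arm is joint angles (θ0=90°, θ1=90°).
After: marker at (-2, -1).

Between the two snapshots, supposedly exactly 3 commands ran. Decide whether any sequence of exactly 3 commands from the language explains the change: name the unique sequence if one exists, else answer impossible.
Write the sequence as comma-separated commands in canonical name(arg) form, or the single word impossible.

rotate(0, -90), rotate(0, -90), rotate(0, -90)

initial: joint angles (θ0=90°, θ1=90°)
[1] after rotate(0, -90): joint angles (θ0=0°, θ1=90°)
[2] after rotate(0, -90): joint angles (θ0=270°, θ1=90°)
[3] after rotate(0, -90): joint angles (θ0=180°, θ1=90°)
all 125 alternatives checked — unique.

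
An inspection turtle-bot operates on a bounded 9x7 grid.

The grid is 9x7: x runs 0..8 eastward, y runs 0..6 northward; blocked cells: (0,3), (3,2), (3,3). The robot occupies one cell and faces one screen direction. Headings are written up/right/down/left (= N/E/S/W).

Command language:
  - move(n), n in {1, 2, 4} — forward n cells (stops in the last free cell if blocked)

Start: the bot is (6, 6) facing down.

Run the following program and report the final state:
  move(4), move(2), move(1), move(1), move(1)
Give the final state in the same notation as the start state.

begin: (6, 6) facing down
step 1 (move(4)): (6, 2) facing down
step 2 (move(2)): (6, 0) facing down
step 3 (move(1)): (6, 0) facing down
step 4 (move(1)): (6, 0) facing down
step 5 (move(1)): (6, 0) facing down

(6, 0) facing down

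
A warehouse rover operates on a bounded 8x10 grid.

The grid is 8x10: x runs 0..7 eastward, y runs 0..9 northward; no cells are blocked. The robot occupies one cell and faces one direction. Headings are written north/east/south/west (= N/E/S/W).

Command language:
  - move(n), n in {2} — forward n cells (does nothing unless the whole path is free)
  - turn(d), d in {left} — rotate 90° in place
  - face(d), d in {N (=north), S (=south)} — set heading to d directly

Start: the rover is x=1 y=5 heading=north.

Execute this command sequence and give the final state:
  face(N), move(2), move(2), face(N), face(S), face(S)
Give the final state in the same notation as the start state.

x=1 y=9 heading=south

t0: x=1 y=5 heading=north
1. face(N) → x=1 y=5 heading=north
2. move(2) → x=1 y=7 heading=north
3. move(2) → x=1 y=9 heading=north
4. face(N) → x=1 y=9 heading=north
5. face(S) → x=1 y=9 heading=south
6. face(S) → x=1 y=9 heading=south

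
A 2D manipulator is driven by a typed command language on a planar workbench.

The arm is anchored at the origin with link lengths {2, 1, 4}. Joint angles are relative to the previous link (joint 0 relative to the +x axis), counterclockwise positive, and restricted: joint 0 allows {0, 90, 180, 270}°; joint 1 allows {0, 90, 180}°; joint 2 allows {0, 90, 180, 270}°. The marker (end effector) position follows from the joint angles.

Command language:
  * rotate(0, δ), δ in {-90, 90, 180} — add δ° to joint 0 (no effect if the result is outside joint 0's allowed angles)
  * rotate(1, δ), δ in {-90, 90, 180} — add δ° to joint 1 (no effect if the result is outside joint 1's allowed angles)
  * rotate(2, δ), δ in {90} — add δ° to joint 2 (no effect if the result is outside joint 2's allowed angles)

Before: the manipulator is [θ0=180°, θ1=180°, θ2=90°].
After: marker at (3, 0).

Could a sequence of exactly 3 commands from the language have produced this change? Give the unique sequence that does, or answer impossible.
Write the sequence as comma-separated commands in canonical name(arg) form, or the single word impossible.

rotate(2, 90), rotate(2, 90), rotate(2, 90)

t0: [θ0=180°, θ1=180°, θ2=90°]
1. rotate(2, 90) → [θ0=180°, θ1=180°, θ2=180°]
2. rotate(2, 90) → [θ0=180°, θ1=180°, θ2=270°]
3. rotate(2, 90) → [θ0=180°, θ1=180°, θ2=0°]
no other 3-command option fits: unique.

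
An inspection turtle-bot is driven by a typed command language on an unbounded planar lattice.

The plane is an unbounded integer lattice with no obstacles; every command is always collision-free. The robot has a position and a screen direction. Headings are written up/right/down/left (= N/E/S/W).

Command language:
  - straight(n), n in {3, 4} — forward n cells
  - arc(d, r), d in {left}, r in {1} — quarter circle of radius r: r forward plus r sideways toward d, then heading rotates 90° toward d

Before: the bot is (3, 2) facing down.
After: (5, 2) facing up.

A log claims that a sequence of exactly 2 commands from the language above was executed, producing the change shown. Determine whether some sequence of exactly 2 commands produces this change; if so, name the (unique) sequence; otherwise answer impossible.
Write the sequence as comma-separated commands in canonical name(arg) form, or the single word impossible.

arc(left, 1), arc(left, 1)

key: cell and facing (now N) both changed — the 2 commands mix motion and turning
from: (3, 2) facing down
step 1 (arc(left, 1)): (4, 1) facing right
step 2 (arc(left, 1)): (5, 2) facing up
no other 2-command option fits: unique.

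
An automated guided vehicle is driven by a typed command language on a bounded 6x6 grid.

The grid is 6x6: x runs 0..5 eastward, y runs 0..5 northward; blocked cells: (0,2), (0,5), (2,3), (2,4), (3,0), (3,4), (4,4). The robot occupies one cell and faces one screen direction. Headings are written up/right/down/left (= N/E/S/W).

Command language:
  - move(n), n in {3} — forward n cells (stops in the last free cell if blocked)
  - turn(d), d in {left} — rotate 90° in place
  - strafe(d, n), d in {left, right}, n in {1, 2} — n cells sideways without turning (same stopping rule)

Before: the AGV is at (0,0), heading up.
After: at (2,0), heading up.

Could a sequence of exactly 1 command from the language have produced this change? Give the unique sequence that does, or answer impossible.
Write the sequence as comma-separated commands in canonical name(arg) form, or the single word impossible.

strafe(right, 2)

key: still facing N — the one step turns nothing
t0: at (0,0), heading up
1. strafe(right, 2) → at (2,0), heading up
no rival 1-sequence matches.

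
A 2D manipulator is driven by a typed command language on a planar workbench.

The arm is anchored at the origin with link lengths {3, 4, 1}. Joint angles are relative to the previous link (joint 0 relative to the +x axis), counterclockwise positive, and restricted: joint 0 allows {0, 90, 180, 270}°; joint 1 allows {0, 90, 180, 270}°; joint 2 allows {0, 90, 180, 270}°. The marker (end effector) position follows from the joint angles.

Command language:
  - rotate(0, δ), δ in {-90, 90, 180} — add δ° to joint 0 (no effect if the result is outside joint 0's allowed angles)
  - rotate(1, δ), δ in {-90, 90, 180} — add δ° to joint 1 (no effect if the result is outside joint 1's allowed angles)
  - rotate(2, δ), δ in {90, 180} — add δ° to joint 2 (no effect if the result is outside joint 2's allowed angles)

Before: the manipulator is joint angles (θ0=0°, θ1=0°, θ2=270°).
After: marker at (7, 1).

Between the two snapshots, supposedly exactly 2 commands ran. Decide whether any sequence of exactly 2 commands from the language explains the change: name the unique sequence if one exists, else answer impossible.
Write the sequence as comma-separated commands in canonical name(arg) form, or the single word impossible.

rotate(2, 90), rotate(2, 90)

start: joint angles (θ0=0°, θ1=0°, θ2=270°)
[1] after rotate(2, 90): joint angles (θ0=0°, θ1=0°, θ2=0°)
[2] after rotate(2, 90): joint angles (θ0=0°, θ1=0°, θ2=90°)
no other 2-command option fits: unique.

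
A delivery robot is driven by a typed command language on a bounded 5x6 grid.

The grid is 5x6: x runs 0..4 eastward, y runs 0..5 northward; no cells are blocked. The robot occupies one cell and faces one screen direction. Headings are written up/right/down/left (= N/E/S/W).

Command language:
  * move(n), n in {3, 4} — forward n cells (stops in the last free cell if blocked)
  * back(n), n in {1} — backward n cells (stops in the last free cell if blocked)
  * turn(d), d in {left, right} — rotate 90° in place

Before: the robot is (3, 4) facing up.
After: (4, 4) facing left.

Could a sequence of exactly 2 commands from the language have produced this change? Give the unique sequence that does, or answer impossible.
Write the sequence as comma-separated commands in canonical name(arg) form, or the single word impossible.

turn(left), back(1)

key: order matters: swapping turn(left) and back(1) lands elsewhere
start: (3, 4) facing up
t=1 turn(left) ⇒ (3, 4) facing left
t=2 back(1) ⇒ (4, 4) facing left
no rival 2-sequence matches.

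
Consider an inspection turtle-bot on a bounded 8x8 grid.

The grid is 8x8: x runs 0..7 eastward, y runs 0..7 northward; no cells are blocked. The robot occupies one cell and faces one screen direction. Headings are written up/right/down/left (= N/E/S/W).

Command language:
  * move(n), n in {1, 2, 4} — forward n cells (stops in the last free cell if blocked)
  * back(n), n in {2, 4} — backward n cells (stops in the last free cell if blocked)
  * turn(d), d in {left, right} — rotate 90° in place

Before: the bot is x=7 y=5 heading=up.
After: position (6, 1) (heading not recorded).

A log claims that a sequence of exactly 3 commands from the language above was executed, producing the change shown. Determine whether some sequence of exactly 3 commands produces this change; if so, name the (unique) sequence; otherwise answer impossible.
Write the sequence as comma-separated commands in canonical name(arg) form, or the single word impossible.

key: order matters: swapping back(4) and move(1) lands elsewhere
t0: x=7 y=5 heading=up
step 1 (back(4)): x=7 y=1 heading=up
step 2 (turn(left)): x=7 y=1 heading=left
step 3 (move(1)): x=6 y=1 heading=left
uniquely the one of 343 3-step routes that fits.

back(4), turn(left), move(1)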